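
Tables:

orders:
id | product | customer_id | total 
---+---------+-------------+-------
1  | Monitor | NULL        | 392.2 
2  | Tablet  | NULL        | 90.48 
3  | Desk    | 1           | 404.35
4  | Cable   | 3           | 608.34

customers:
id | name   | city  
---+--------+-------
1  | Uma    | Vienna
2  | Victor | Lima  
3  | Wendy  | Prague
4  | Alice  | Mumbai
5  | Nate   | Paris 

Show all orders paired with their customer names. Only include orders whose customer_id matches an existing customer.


INNER JOIN keeps only orders rows whose customer_id matches an id in customers. Walk through each order:
  - order 1 (Monitor): customer_id=NULL, no match -> dropped
  - order 2 (Tablet): customer_id=NULL, no match -> dropped
  - order 3 (Desk): customer_id=1 -> matches Uma
  - order 4 (Cable): customer_id=3 -> matches Wendy
So 2 of 4 rows are dropped.

SQL:
SELECT a.product, b.name AS customer
FROM orders a
INNER JOIN customers b ON a.customer_id = b.id

Result:
product | customer
--------+---------
Desk    | Uma     
Cable   | Wendy   


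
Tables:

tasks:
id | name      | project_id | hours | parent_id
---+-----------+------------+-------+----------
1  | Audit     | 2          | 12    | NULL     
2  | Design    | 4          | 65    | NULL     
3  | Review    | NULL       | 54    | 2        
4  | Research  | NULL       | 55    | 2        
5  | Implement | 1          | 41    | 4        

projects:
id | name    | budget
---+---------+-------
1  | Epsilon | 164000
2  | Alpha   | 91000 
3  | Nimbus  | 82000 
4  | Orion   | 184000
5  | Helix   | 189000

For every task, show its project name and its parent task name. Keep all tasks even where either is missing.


Two LEFT JOINs from the same base table tasks: one to projects via project_id, one to tasks itself via parent_id. Both are LEFT so every task is preserved.
Match against projects:
  - task 1 (Audit): project_id=2 -> matches Alpha
  - task 2 (Design): project_id=4 -> matches Orion
  - task 3 (Review): project_id=NULL, no match -> kept with NULL
  - task 4 (Research): project_id=NULL, no match -> kept with NULL
  - task 5 (Implement): project_id=1 -> matches Epsilon
Match against tasks (self):
  - task 1 (Audit): parent_id=NULL -> NULL
  - task 2 (Design): parent_id=NULL -> NULL
  - task 3 (Review): parent_id=2 -> Design
  - task 4 (Research): parent_id=2 -> Design
  - task 5 (Implement): parent_id=4 -> Research

SQL:
SELECT a.name, b.name AS project, c.name AS parent
FROM tasks a
LEFT JOIN projects b ON a.project_id = b.id
LEFT JOIN tasks c ON a.parent_id = c.id

Result:
name      | project | parent  
----------+---------+---------
Audit     | Alpha   | NULL    
Design    | Orion   | NULL    
Review    | NULL    | Design  
Research  | NULL    | Design  
Implement | Epsilon | Research


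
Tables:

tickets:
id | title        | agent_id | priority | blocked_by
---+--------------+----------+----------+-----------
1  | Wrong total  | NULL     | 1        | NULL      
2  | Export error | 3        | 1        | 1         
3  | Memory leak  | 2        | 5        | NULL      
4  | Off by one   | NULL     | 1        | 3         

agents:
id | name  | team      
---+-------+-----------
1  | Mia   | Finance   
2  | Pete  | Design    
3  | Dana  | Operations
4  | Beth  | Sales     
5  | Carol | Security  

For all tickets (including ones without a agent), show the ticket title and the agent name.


LEFT JOIN keeps every row from tickets (the left table); where agent_id has no match in agents, the agent columns become NULL. Walk through each ticket:
  - ticket 1 (Wrong total): agent_id=NULL, no match -> kept with NULL
  - ticket 2 (Export error): agent_id=3 -> matches Dana
  - ticket 3 (Memory leak): agent_id=2 -> matches Pete
  - ticket 4 (Off by one): agent_id=NULL, no match -> kept with NULL
All 4 rows appear; 2 have NULL agent.

SQL:
SELECT a.title, b.name AS agent
FROM tickets a
LEFT JOIN agents b ON a.agent_id = b.id

Result:
title        | agent
-------------+------
Wrong total  | NULL 
Export error | Dana 
Memory leak  | Pete 
Off by one   | NULL 


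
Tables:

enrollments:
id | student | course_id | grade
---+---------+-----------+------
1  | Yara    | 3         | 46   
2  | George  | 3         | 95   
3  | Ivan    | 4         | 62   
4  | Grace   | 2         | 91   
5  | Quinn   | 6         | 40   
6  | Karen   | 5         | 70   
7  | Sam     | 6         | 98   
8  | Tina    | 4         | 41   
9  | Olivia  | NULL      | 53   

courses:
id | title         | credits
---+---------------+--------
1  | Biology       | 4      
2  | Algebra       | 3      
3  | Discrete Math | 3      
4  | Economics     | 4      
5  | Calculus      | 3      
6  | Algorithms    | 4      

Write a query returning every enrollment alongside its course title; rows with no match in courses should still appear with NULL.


LEFT JOIN keeps every row from enrollments (the left table); where course_id has no match in courses, the course columns become NULL. Walk through each enrollment:
  - enrollment 1 (Yara): course_id=3 -> matches Discrete Math
  - enrollment 2 (George): course_id=3 -> matches Discrete Math
  - enrollment 3 (Ivan): course_id=4 -> matches Economics
  - enrollment 4 (Grace): course_id=2 -> matches Algebra
  - enrollment 5 (Quinn): course_id=6 -> matches Algorithms
  - enrollment 6 (Karen): course_id=5 -> matches Calculus
  - enrollment 7 (Sam): course_id=6 -> matches Algorithms
  - enrollment 8 (Tina): course_id=4 -> matches Economics
  - enrollment 9 (Olivia): course_id=NULL, no match -> kept with NULL
All 9 rows appear; 1 has NULL course.

SQL:
SELECT a.student, b.title AS course
FROM enrollments a
LEFT JOIN courses b ON a.course_id = b.id

Result:
student | course       
--------+--------------
Yara    | Discrete Math
George  | Discrete Math
Ivan    | Economics    
Grace   | Algebra      
Quinn   | Algorithms   
Karen   | Calculus     
Sam     | Algorithms   
Tina    | Economics    
Olivia  | NULL         


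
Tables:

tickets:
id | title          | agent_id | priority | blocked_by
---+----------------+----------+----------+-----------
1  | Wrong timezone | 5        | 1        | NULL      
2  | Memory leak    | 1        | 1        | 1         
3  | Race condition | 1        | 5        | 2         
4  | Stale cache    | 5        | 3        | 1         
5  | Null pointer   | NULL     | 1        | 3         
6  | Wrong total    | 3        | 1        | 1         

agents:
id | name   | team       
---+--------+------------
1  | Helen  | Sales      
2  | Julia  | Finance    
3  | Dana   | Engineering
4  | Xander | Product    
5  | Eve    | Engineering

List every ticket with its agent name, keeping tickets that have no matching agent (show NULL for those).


LEFT JOIN keeps every row from tickets (the left table); where agent_id has no match in agents, the agent columns become NULL. Walk through each ticket:
  - ticket 1 (Wrong timezone): agent_id=5 -> matches Eve
  - ticket 2 (Memory leak): agent_id=1 -> matches Helen
  - ticket 3 (Race condition): agent_id=1 -> matches Helen
  - ticket 4 (Stale cache): agent_id=5 -> matches Eve
  - ticket 5 (Null pointer): agent_id=NULL, no match -> kept with NULL
  - ticket 6 (Wrong total): agent_id=3 -> matches Dana
All 6 rows appear; 1 has NULL agent.

SQL:
SELECT a.title, b.name AS agent
FROM tickets a
LEFT JOIN agents b ON a.agent_id = b.id

Result:
title          | agent
---------------+------
Wrong timezone | Eve  
Memory leak    | Helen
Race condition | Helen
Stale cache    | Eve  
Null pointer   | NULL 
Wrong total    | Dana 


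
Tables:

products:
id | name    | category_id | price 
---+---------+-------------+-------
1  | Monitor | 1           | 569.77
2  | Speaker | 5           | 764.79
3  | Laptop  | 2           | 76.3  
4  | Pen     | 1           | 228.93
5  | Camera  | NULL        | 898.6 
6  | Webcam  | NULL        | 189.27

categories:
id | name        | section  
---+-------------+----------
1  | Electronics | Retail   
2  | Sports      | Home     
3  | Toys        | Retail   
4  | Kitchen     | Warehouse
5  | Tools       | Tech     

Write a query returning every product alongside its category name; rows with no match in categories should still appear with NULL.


LEFT JOIN keeps every row from products (the left table); where category_id has no match in categories, the category columns become NULL. Walk through each product:
  - product 1 (Monitor): category_id=1 -> matches Electronics
  - product 2 (Speaker): category_id=5 -> matches Tools
  - product 3 (Laptop): category_id=2 -> matches Sports
  - product 4 (Pen): category_id=1 -> matches Electronics
  - product 5 (Camera): category_id=NULL, no match -> kept with NULL
  - product 6 (Webcam): category_id=NULL, no match -> kept with NULL
All 6 rows appear; 2 have NULL category.

SQL:
SELECT a.name, b.name AS category
FROM products a
LEFT JOIN categories b ON a.category_id = b.id

Result:
name    | category   
--------+------------
Monitor | Electronics
Speaker | Tools      
Laptop  | Sports     
Pen     | Electronics
Camera  | NULL       
Webcam  | NULL       


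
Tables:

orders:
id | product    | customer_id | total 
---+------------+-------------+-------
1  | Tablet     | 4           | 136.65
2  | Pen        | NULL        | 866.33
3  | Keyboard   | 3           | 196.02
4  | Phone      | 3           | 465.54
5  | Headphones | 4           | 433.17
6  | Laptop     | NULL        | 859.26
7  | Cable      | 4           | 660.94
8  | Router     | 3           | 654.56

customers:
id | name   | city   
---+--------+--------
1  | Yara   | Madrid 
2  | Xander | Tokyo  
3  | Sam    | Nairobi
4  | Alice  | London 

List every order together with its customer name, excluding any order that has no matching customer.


INNER JOIN keeps only orders rows whose customer_id matches an id in customers. Walk through each order:
  - order 1 (Tablet): customer_id=4 -> matches Alice
  - order 2 (Pen): customer_id=NULL, no match -> dropped
  - order 3 (Keyboard): customer_id=3 -> matches Sam
  - order 4 (Phone): customer_id=3 -> matches Sam
  - order 5 (Headphones): customer_id=4 -> matches Alice
  - order 6 (Laptop): customer_id=NULL, no match -> dropped
  - order 7 (Cable): customer_id=4 -> matches Alice
  - order 8 (Router): customer_id=3 -> matches Sam
So 2 of 8 rows are dropped.

SQL:
SELECT a.product, b.name AS customer
FROM orders a
INNER JOIN customers b ON a.customer_id = b.id

Result:
product    | customer
-----------+---------
Tablet     | Alice   
Keyboard   | Sam     
Phone      | Sam     
Headphones | Alice   
Cable      | Alice   
Router     | Sam     


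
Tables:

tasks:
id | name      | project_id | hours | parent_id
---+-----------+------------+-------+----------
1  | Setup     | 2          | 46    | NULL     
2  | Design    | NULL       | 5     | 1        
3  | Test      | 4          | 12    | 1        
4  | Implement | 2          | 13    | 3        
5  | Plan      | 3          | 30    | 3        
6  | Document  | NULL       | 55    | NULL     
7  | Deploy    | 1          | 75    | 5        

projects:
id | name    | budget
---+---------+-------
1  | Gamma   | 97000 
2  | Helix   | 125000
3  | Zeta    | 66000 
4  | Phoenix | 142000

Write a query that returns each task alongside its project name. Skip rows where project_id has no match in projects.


INNER JOIN keeps only tasks rows whose project_id matches an id in projects. Walk through each task:
  - task 1 (Setup): project_id=2 -> matches Helix
  - task 2 (Design): project_id=NULL, no match -> dropped
  - task 3 (Test): project_id=4 -> matches Phoenix
  - task 4 (Implement): project_id=2 -> matches Helix
  - task 5 (Plan): project_id=3 -> matches Zeta
  - task 6 (Document): project_id=NULL, no match -> dropped
  - task 7 (Deploy): project_id=1 -> matches Gamma
So 2 of 7 rows are dropped.

SQL:
SELECT a.name, b.name AS project
FROM tasks a
INNER JOIN projects b ON a.project_id = b.id

Result:
name      | project
----------+--------
Setup     | Helix  
Test      | Phoenix
Implement | Helix  
Plan      | Zeta   
Deploy    | Gamma  


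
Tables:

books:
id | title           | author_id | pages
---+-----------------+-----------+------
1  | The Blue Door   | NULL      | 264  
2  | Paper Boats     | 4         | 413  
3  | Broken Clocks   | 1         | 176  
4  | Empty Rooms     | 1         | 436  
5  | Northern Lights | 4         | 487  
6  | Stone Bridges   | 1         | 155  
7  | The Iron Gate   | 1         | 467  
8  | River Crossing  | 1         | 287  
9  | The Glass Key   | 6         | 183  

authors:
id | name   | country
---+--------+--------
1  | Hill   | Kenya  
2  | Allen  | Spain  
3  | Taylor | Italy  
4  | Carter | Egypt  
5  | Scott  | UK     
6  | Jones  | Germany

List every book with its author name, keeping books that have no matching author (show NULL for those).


LEFT JOIN keeps every row from books (the left table); where author_id has no match in authors, the author columns become NULL. Walk through each book:
  - book 1 (The Blue Door): author_id=NULL, no match -> kept with NULL
  - book 2 (Paper Boats): author_id=4 -> matches Carter
  - book 3 (Broken Clocks): author_id=1 -> matches Hill
  - book 4 (Empty Rooms): author_id=1 -> matches Hill
  - book 5 (Northern Lights): author_id=4 -> matches Carter
  - book 6 (Stone Bridges): author_id=1 -> matches Hill
  - book 7 (The Iron Gate): author_id=1 -> matches Hill
  - book 8 (River Crossing): author_id=1 -> matches Hill
  - book 9 (The Glass Key): author_id=6 -> matches Jones
All 9 rows appear; 1 has NULL author.

SQL:
SELECT a.title, b.name AS author
FROM books a
LEFT JOIN authors b ON a.author_id = b.id

Result:
title           | author
----------------+-------
The Blue Door   | NULL  
Paper Boats     | Carter
Broken Clocks   | Hill  
Empty Rooms     | Hill  
Northern Lights | Carter
Stone Bridges   | Hill  
The Iron Gate   | Hill  
River Crossing  | Hill  
The Glass Key   | Jones 


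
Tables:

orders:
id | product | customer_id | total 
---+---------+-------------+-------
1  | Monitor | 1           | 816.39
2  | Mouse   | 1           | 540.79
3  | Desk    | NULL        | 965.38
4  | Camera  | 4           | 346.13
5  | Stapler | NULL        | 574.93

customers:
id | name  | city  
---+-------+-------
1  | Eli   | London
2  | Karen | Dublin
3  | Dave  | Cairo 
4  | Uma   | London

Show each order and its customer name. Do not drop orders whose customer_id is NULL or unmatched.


LEFT JOIN keeps every row from orders (the left table); where customer_id has no match in customers, the customer columns become NULL. Walk through each order:
  - order 1 (Monitor): customer_id=1 -> matches Eli
  - order 2 (Mouse): customer_id=1 -> matches Eli
  - order 3 (Desk): customer_id=NULL, no match -> kept with NULL
  - order 4 (Camera): customer_id=4 -> matches Uma
  - order 5 (Stapler): customer_id=NULL, no match -> kept with NULL
All 5 rows appear; 2 have NULL customer.

SQL:
SELECT a.product, b.name AS customer
FROM orders a
LEFT JOIN customers b ON a.customer_id = b.id

Result:
product | customer
--------+---------
Monitor | Eli     
Mouse   | Eli     
Desk    | NULL    
Camera  | Uma     
Stapler | NULL    


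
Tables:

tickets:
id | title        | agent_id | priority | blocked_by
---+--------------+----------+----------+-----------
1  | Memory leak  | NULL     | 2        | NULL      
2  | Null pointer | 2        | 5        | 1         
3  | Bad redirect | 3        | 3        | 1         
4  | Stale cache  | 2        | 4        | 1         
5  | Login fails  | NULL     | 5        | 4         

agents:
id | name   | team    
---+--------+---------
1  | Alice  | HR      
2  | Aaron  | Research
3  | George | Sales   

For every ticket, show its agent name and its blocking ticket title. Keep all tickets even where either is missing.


Two LEFT JOINs from the same base table tickets: one to agents via agent_id, one to tickets itself via blocked_by. Both are LEFT so every ticket is preserved.
Match against agents:
  - ticket 1 (Memory leak): agent_id=NULL, no match -> kept with NULL
  - ticket 2 (Null pointer): agent_id=2 -> matches Aaron
  - ticket 3 (Bad redirect): agent_id=3 -> matches George
  - ticket 4 (Stale cache): agent_id=2 -> matches Aaron
  - ticket 5 (Login fails): agent_id=NULL, no match -> kept with NULL
Match against tickets (self):
  - ticket 1 (Memory leak): blocked_by=NULL -> NULL
  - ticket 2 (Null pointer): blocked_by=1 -> Memory leak
  - ticket 3 (Bad redirect): blocked_by=1 -> Memory leak
  - ticket 4 (Stale cache): blocked_by=1 -> Memory leak
  - ticket 5 (Login fails): blocked_by=4 -> Stale cache

SQL:
SELECT a.title, b.name AS agent, c.title AS blocked_by
FROM tickets a
LEFT JOIN agents b ON a.agent_id = b.id
LEFT JOIN tickets c ON a.blocked_by = c.id

Result:
title        | agent  | blocked_by 
-------------+--------+------------
Memory leak  | NULL   | NULL       
Null pointer | Aaron  | Memory leak
Bad redirect | George | Memory leak
Stale cache  | Aaron  | Memory leak
Login fails  | NULL   | Stale cache


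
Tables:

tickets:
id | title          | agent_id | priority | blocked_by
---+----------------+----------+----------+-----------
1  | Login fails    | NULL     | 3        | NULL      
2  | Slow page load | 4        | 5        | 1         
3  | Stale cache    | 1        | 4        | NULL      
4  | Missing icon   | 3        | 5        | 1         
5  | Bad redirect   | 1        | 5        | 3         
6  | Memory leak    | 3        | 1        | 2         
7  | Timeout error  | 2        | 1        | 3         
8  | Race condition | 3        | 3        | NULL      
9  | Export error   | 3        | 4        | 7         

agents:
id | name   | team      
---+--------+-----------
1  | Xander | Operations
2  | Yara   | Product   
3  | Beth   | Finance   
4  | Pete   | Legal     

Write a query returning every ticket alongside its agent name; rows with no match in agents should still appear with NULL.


LEFT JOIN keeps every row from tickets (the left table); where agent_id has no match in agents, the agent columns become NULL. Walk through each ticket:
  - ticket 1 (Login fails): agent_id=NULL, no match -> kept with NULL
  - ticket 2 (Slow page load): agent_id=4 -> matches Pete
  - ticket 3 (Stale cache): agent_id=1 -> matches Xander
  - ticket 4 (Missing icon): agent_id=3 -> matches Beth
  - ticket 5 (Bad redirect): agent_id=1 -> matches Xander
  - ticket 6 (Memory leak): agent_id=3 -> matches Beth
  - ticket 7 (Timeout error): agent_id=2 -> matches Yara
  - ticket 8 (Race condition): agent_id=3 -> matches Beth
  - ticket 9 (Export error): agent_id=3 -> matches Beth
All 9 rows appear; 1 has NULL agent.

SQL:
SELECT a.title, b.name AS agent
FROM tickets a
LEFT JOIN agents b ON a.agent_id = b.id

Result:
title          | agent 
---------------+-------
Login fails    | NULL  
Slow page load | Pete  
Stale cache    | Xander
Missing icon   | Beth  
Bad redirect   | Xander
Memory leak    | Beth  
Timeout error  | Yara  
Race condition | Beth  
Export error   | Beth  


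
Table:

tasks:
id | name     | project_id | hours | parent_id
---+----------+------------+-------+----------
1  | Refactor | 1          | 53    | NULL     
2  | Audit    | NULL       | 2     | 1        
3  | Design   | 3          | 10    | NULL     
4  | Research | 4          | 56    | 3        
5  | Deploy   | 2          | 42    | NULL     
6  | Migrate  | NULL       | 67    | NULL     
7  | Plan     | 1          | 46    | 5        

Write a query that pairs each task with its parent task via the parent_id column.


This is a self-join: tasks is joined to a second copy of itself, matching each row's parent_id to another row's id. Use LEFT JOIN so rows with parent_id=NULL are kept.
  - task 1 (Refactor): parent_id=NULL -> NULL
  - task 2 (Audit): parent_id=1 -> Refactor
  - task 3 (Design): parent_id=NULL -> NULL
  - task 4 (Research): parent_id=3 -> Design
  - task 5 (Deploy): parent_id=NULL -> NULL
  - task 6 (Migrate): parent_id=NULL -> NULL
  - task 7 (Plan): parent_id=5 -> Deploy

SQL:
SELECT a.name AS item, b.name AS parent
FROM tasks a
LEFT JOIN tasks b ON a.parent_id = b.id

Result:
item     | parent  
---------+---------
Refactor | NULL    
Audit    | Refactor
Design   | NULL    
Research | Design  
Deploy   | NULL    
Migrate  | NULL    
Plan     | Deploy  


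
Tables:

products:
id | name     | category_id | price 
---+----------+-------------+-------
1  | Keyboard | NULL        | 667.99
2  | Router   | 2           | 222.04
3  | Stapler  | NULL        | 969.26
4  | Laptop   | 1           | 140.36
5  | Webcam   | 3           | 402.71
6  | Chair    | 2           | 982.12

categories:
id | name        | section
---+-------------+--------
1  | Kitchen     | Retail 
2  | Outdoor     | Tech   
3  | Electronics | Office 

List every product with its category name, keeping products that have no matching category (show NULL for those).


LEFT JOIN keeps every row from products (the left table); where category_id has no match in categories, the category columns become NULL. Walk through each product:
  - product 1 (Keyboard): category_id=NULL, no match -> kept with NULL
  - product 2 (Router): category_id=2 -> matches Outdoor
  - product 3 (Stapler): category_id=NULL, no match -> kept with NULL
  - product 4 (Laptop): category_id=1 -> matches Kitchen
  - product 5 (Webcam): category_id=3 -> matches Electronics
  - product 6 (Chair): category_id=2 -> matches Outdoor
All 6 rows appear; 2 have NULL category.

SQL:
SELECT a.name, b.name AS category
FROM products a
LEFT JOIN categories b ON a.category_id = b.id

Result:
name     | category   
---------+------------
Keyboard | NULL       
Router   | Outdoor    
Stapler  | NULL       
Laptop   | Kitchen    
Webcam   | Electronics
Chair    | Outdoor    


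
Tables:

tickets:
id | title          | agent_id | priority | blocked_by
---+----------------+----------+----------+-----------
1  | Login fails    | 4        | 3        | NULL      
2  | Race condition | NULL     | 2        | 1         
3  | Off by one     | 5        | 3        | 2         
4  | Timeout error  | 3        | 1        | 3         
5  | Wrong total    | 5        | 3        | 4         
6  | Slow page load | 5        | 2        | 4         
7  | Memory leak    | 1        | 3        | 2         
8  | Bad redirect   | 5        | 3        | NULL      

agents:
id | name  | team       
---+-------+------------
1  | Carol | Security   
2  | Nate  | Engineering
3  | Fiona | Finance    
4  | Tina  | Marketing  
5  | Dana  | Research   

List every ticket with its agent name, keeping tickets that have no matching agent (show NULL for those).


LEFT JOIN keeps every row from tickets (the left table); where agent_id has no match in agents, the agent columns become NULL. Walk through each ticket:
  - ticket 1 (Login fails): agent_id=4 -> matches Tina
  - ticket 2 (Race condition): agent_id=NULL, no match -> kept with NULL
  - ticket 3 (Off by one): agent_id=5 -> matches Dana
  - ticket 4 (Timeout error): agent_id=3 -> matches Fiona
  - ticket 5 (Wrong total): agent_id=5 -> matches Dana
  - ticket 6 (Slow page load): agent_id=5 -> matches Dana
  - ticket 7 (Memory leak): agent_id=1 -> matches Carol
  - ticket 8 (Bad redirect): agent_id=5 -> matches Dana
All 8 rows appear; 1 has NULL agent.

SQL:
SELECT a.title, b.name AS agent
FROM tickets a
LEFT JOIN agents b ON a.agent_id = b.id

Result:
title          | agent
---------------+------
Login fails    | Tina 
Race condition | NULL 
Off by one     | Dana 
Timeout error  | Fiona
Wrong total    | Dana 
Slow page load | Dana 
Memory leak    | Carol
Bad redirect   | Dana 


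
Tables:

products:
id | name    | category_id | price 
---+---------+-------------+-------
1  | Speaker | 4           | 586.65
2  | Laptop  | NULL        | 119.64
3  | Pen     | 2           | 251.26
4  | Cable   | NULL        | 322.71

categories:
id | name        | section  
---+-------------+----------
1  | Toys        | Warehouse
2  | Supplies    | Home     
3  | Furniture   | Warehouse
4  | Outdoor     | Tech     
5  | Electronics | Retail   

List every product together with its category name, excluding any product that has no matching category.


INNER JOIN keeps only products rows whose category_id matches an id in categories. Walk through each product:
  - product 1 (Speaker): category_id=4 -> matches Outdoor
  - product 2 (Laptop): category_id=NULL, no match -> dropped
  - product 3 (Pen): category_id=2 -> matches Supplies
  - product 4 (Cable): category_id=NULL, no match -> dropped
So 2 of 4 rows are dropped.

SQL:
SELECT a.name, b.name AS category
FROM products a
INNER JOIN categories b ON a.category_id = b.id

Result:
name    | category
--------+---------
Speaker | Outdoor 
Pen     | Supplies


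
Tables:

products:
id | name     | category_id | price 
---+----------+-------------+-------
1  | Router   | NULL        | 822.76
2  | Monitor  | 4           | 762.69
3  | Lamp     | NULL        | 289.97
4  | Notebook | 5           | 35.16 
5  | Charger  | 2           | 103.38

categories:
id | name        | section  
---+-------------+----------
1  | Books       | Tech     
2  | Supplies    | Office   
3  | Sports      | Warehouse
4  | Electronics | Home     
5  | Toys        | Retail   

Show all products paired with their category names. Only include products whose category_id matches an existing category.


INNER JOIN keeps only products rows whose category_id matches an id in categories. Walk through each product:
  - product 1 (Router): category_id=NULL, no match -> dropped
  - product 2 (Monitor): category_id=4 -> matches Electronics
  - product 3 (Lamp): category_id=NULL, no match -> dropped
  - product 4 (Notebook): category_id=5 -> matches Toys
  - product 5 (Charger): category_id=2 -> matches Supplies
So 2 of 5 rows are dropped.

SQL:
SELECT a.name, b.name AS category
FROM products a
INNER JOIN categories b ON a.category_id = b.id

Result:
name     | category   
---------+------------
Monitor  | Electronics
Notebook | Toys       
Charger  | Supplies   


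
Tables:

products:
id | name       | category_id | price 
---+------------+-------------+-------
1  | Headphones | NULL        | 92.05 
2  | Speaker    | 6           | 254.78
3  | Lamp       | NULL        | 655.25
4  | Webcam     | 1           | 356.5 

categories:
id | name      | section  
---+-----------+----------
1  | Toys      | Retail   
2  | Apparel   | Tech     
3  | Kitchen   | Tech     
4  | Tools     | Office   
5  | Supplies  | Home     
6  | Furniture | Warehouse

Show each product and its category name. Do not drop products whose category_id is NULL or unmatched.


LEFT JOIN keeps every row from products (the left table); where category_id has no match in categories, the category columns become NULL. Walk through each product:
  - product 1 (Headphones): category_id=NULL, no match -> kept with NULL
  - product 2 (Speaker): category_id=6 -> matches Furniture
  - product 3 (Lamp): category_id=NULL, no match -> kept with NULL
  - product 4 (Webcam): category_id=1 -> matches Toys
All 4 rows appear; 2 have NULL category.

SQL:
SELECT a.name, b.name AS category
FROM products a
LEFT JOIN categories b ON a.category_id = b.id

Result:
name       | category 
-----------+----------
Headphones | NULL     
Speaker    | Furniture
Lamp       | NULL     
Webcam     | Toys     


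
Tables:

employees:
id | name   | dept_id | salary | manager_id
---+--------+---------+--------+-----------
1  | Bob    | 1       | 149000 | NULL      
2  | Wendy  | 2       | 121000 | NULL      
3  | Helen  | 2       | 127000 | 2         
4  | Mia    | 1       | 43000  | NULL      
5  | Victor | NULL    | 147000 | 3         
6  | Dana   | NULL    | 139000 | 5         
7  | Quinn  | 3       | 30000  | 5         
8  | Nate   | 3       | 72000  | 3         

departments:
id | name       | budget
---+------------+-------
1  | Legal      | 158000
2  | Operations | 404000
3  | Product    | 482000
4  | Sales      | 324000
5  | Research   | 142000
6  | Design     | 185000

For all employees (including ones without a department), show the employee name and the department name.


LEFT JOIN keeps every row from employees (the left table); where dept_id has no match in departments, the department columns become NULL. Walk through each employee:
  - employee 1 (Bob): dept_id=1 -> matches Legal
  - employee 2 (Wendy): dept_id=2 -> matches Operations
  - employee 3 (Helen): dept_id=2 -> matches Operations
  - employee 4 (Mia): dept_id=1 -> matches Legal
  - employee 5 (Victor): dept_id=NULL, no match -> kept with NULL
  - employee 6 (Dana): dept_id=NULL, no match -> kept with NULL
  - employee 7 (Quinn): dept_id=3 -> matches Product
  - employee 8 (Nate): dept_id=3 -> matches Product
All 8 rows appear; 2 have NULL department.

SQL:
SELECT a.name, b.name AS department
FROM employees a
LEFT JOIN departments b ON a.dept_id = b.id

Result:
name   | department
-------+-----------
Bob    | Legal     
Wendy  | Operations
Helen  | Operations
Mia    | Legal     
Victor | NULL      
Dana   | NULL      
Quinn  | Product   
Nate   | Product   


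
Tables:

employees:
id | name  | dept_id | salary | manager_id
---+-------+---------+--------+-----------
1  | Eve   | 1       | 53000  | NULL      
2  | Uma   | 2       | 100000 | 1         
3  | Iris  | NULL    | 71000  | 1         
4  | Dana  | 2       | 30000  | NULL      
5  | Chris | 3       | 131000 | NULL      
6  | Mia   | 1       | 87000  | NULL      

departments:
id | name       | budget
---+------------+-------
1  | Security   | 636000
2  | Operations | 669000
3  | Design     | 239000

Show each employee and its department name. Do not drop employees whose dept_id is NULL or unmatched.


LEFT JOIN keeps every row from employees (the left table); where dept_id has no match in departments, the department columns become NULL. Walk through each employee:
  - employee 1 (Eve): dept_id=1 -> matches Security
  - employee 2 (Uma): dept_id=2 -> matches Operations
  - employee 3 (Iris): dept_id=NULL, no match -> kept with NULL
  - employee 4 (Dana): dept_id=2 -> matches Operations
  - employee 5 (Chris): dept_id=3 -> matches Design
  - employee 6 (Mia): dept_id=1 -> matches Security
All 6 rows appear; 1 has NULL department.

SQL:
SELECT a.name, b.name AS department
FROM employees a
LEFT JOIN departments b ON a.dept_id = b.id

Result:
name  | department
------+-----------
Eve   | Security  
Uma   | Operations
Iris  | NULL      
Dana  | Operations
Chris | Design    
Mia   | Security  


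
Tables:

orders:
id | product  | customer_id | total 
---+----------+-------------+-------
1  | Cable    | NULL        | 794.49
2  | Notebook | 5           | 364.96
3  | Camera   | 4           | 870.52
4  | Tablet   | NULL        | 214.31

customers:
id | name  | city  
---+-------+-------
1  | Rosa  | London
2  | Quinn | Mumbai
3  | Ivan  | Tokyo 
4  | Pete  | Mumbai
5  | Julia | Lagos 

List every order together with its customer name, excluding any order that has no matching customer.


INNER JOIN keeps only orders rows whose customer_id matches an id in customers. Walk through each order:
  - order 1 (Cable): customer_id=NULL, no match -> dropped
  - order 2 (Notebook): customer_id=5 -> matches Julia
  - order 3 (Camera): customer_id=4 -> matches Pete
  - order 4 (Tablet): customer_id=NULL, no match -> dropped
So 2 of 4 rows are dropped.

SQL:
SELECT a.product, b.name AS customer
FROM orders a
INNER JOIN customers b ON a.customer_id = b.id

Result:
product  | customer
---------+---------
Notebook | Julia   
Camera   | Pete    


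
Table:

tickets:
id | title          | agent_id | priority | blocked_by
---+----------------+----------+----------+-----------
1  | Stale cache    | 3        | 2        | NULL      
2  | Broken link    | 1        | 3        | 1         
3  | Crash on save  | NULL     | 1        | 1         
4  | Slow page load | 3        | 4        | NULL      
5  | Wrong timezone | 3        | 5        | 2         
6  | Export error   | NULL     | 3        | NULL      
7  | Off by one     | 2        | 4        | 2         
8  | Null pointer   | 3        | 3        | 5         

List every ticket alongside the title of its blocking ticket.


This is a self-join: tickets is joined to a second copy of itself, matching each row's blocked_by to another row's id. Use LEFT JOIN so rows with blocked_by=NULL are kept.
  - ticket 1 (Stale cache): blocked_by=NULL -> NULL
  - ticket 2 (Broken link): blocked_by=1 -> Stale cache
  - ticket 3 (Crash on save): blocked_by=1 -> Stale cache
  - ticket 4 (Slow page load): blocked_by=NULL -> NULL
  - ticket 5 (Wrong timezone): blocked_by=2 -> Broken link
  - ticket 6 (Export error): blocked_by=NULL -> NULL
  - ticket 7 (Off by one): blocked_by=2 -> Broken link
  - ticket 8 (Null pointer): blocked_by=5 -> Wrong timezone

SQL:
SELECT a.title AS item, b.title AS blocked_by
FROM tickets a
LEFT JOIN tickets b ON a.blocked_by = b.id

Result:
item           | blocked_by    
---------------+---------------
Stale cache    | NULL          
Broken link    | Stale cache   
Crash on save  | Stale cache   
Slow page load | NULL          
Wrong timezone | Broken link   
Export error   | NULL          
Off by one     | Broken link   
Null pointer   | Wrong timezone


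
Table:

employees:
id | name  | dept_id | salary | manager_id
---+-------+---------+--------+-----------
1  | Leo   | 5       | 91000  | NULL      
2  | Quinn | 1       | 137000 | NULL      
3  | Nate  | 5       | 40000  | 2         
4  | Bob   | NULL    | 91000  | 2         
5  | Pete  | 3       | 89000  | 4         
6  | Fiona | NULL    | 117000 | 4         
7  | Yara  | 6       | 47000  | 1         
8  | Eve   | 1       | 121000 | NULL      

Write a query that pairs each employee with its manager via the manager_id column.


This is a self-join: employees is joined to a second copy of itself, matching each row's manager_id to another row's id. Use LEFT JOIN so rows with manager_id=NULL are kept.
  - employee 1 (Leo): manager_id=NULL -> NULL
  - employee 2 (Quinn): manager_id=NULL -> NULL
  - employee 3 (Nate): manager_id=2 -> Quinn
  - employee 4 (Bob): manager_id=2 -> Quinn
  - employee 5 (Pete): manager_id=4 -> Bob
  - employee 6 (Fiona): manager_id=4 -> Bob
  - employee 7 (Yara): manager_id=1 -> Leo
  - employee 8 (Eve): manager_id=NULL -> NULL

SQL:
SELECT a.name AS item, b.name AS manager
FROM employees a
LEFT JOIN employees b ON a.manager_id = b.id

Result:
item  | manager
------+--------
Leo   | NULL   
Quinn | NULL   
Nate  | Quinn  
Bob   | Quinn  
Pete  | Bob    
Fiona | Bob    
Yara  | Leo    
Eve   | NULL   


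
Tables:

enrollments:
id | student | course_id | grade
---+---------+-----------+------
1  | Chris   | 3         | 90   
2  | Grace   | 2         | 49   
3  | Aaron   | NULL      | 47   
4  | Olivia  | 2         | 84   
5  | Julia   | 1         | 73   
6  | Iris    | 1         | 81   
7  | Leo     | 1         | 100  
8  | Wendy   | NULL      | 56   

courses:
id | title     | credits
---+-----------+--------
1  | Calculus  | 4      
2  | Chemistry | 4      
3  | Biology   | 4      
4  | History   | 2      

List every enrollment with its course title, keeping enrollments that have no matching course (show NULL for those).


LEFT JOIN keeps every row from enrollments (the left table); where course_id has no match in courses, the course columns become NULL. Walk through each enrollment:
  - enrollment 1 (Chris): course_id=3 -> matches Biology
  - enrollment 2 (Grace): course_id=2 -> matches Chemistry
  - enrollment 3 (Aaron): course_id=NULL, no match -> kept with NULL
  - enrollment 4 (Olivia): course_id=2 -> matches Chemistry
  - enrollment 5 (Julia): course_id=1 -> matches Calculus
  - enrollment 6 (Iris): course_id=1 -> matches Calculus
  - enrollment 7 (Leo): course_id=1 -> matches Calculus
  - enrollment 8 (Wendy): course_id=NULL, no match -> kept with NULL
All 8 rows appear; 2 have NULL course.

SQL:
SELECT a.student, b.title AS course
FROM enrollments a
LEFT JOIN courses b ON a.course_id = b.id

Result:
student | course   
--------+----------
Chris   | Biology  
Grace   | Chemistry
Aaron   | NULL     
Olivia  | Chemistry
Julia   | Calculus 
Iris    | Calculus 
Leo     | Calculus 
Wendy   | NULL     


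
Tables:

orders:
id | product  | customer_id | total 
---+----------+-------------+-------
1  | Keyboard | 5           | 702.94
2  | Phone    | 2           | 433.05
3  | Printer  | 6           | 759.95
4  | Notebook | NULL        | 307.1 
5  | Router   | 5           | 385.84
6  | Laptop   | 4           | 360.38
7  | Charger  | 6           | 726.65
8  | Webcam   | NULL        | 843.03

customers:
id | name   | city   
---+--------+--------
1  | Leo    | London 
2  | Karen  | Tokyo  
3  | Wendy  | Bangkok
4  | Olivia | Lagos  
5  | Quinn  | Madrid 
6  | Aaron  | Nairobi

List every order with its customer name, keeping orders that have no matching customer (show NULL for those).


LEFT JOIN keeps every row from orders (the left table); where customer_id has no match in customers, the customer columns become NULL. Walk through each order:
  - order 1 (Keyboard): customer_id=5 -> matches Quinn
  - order 2 (Phone): customer_id=2 -> matches Karen
  - order 3 (Printer): customer_id=6 -> matches Aaron
  - order 4 (Notebook): customer_id=NULL, no match -> kept with NULL
  - order 5 (Router): customer_id=5 -> matches Quinn
  - order 6 (Laptop): customer_id=4 -> matches Olivia
  - order 7 (Charger): customer_id=6 -> matches Aaron
  - order 8 (Webcam): customer_id=NULL, no match -> kept with NULL
All 8 rows appear; 2 have NULL customer.

SQL:
SELECT a.product, b.name AS customer
FROM orders a
LEFT JOIN customers b ON a.customer_id = b.id

Result:
product  | customer
---------+---------
Keyboard | Quinn   
Phone    | Karen   
Printer  | Aaron   
Notebook | NULL    
Router   | Quinn   
Laptop   | Olivia  
Charger  | Aaron   
Webcam   | NULL    


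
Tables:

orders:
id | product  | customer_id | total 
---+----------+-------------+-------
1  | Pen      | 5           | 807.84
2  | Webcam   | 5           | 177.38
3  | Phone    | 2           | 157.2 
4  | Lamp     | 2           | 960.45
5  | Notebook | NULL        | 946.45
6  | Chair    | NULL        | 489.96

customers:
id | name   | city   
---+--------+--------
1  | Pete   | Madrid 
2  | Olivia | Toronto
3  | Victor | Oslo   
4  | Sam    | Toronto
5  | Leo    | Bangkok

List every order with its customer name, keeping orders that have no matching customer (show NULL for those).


LEFT JOIN keeps every row from orders (the left table); where customer_id has no match in customers, the customer columns become NULL. Walk through each order:
  - order 1 (Pen): customer_id=5 -> matches Leo
  - order 2 (Webcam): customer_id=5 -> matches Leo
  - order 3 (Phone): customer_id=2 -> matches Olivia
  - order 4 (Lamp): customer_id=2 -> matches Olivia
  - order 5 (Notebook): customer_id=NULL, no match -> kept with NULL
  - order 6 (Chair): customer_id=NULL, no match -> kept with NULL
All 6 rows appear; 2 have NULL customer.

SQL:
SELECT a.product, b.name AS customer
FROM orders a
LEFT JOIN customers b ON a.customer_id = b.id

Result:
product  | customer
---------+---------
Pen      | Leo     
Webcam   | Leo     
Phone    | Olivia  
Lamp     | Olivia  
Notebook | NULL    
Chair    | NULL    


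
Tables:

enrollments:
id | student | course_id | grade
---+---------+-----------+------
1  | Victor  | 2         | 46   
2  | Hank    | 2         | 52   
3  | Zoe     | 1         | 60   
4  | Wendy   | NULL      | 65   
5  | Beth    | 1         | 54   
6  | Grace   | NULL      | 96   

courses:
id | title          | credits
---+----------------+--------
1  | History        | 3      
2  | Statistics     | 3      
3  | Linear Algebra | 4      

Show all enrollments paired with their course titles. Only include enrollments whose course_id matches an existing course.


INNER JOIN keeps only enrollments rows whose course_id matches an id in courses. Walk through each enrollment:
  - enrollment 1 (Victor): course_id=2 -> matches Statistics
  - enrollment 2 (Hank): course_id=2 -> matches Statistics
  - enrollment 3 (Zoe): course_id=1 -> matches History
  - enrollment 4 (Wendy): course_id=NULL, no match -> dropped
  - enrollment 5 (Beth): course_id=1 -> matches History
  - enrollment 6 (Grace): course_id=NULL, no match -> dropped
So 2 of 6 rows are dropped.

SQL:
SELECT a.student, b.title AS course
FROM enrollments a
INNER JOIN courses b ON a.course_id = b.id

Result:
student | course    
--------+-----------
Victor  | Statistics
Hank    | Statistics
Zoe     | History   
Beth    | History   
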